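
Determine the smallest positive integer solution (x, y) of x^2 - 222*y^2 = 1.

(x, y) = (149, 10)

First expand sqrt(222) as a continued fraction. With x_i = (sqrt(222) + m_i)/d_i and (m_0, d_0) = (0, 1): a_0 = floor(sqrt(222)) = 14, since 14^2 = 196 <= 222 < 225 = 15^2.
Iterate m_{i+1} = d_i*a_i - m_i, d_{i+1} = (222 - m_{i+1}^2)/d_i, a_{i+1} = floor((a_0 + m_{i+1})/d_{i+1}):
  m_1 = 1*14 - 0 = 14, d_1 = (222 - 14^2)/1 = 26/1 = 26, a_1 = floor((14 + 14)/26) = 1.
  m_2 = 26*1 - 14 = 12, d_2 = (222 - 12^2)/26 = 78/26 = 3, a_2 = floor((14 + 12)/3) = 8.
  m_3 = 3*8 - 12 = 12, d_3 = (222 - 12^2)/3 = 78/3 = 26, a_3 = floor((14 + 12)/26) = 1.
  m_4 = 26*1 - 12 = 14, d_4 = (222 - 14^2)/26 = 26/26 = 1, a_4 = floor((14 + 14)/1) = 28.
  m_5 = 1*28 - 14 = 14, d_5 = (222 - 14^2)/1 = 26/1 = 26: (m_5, d_5) = (m_1, d_1) = (14, 26), so from here the quotients repeat a_1, ..., a_4; the period length is 4.
So sqrt(222) = [14; (1, 8, 1, 28)] with period length k = 4.
k is even, so the fundamental solution of x^2 - 222y^2 = 1 is (p_{k-1}, q_{k-1}) = (p_3, q_3); compute convergents through index 3.
Convergents (p_i = a_i*p_{i-1} + p_{i-2}, q_i = a_i*q_{i-1} + q_{i-2} with p_{-2}=0, p_{-1}=1, q_{-2}=1, q_{-1}=0):
  i=0: a_0=14, p_0 = 14*1 + 0 = 14, q_0 = 14*0 + 1 = 1.
  i=1: a_1=1, p_1 = 1*14 + 1 = 15, q_1 = 1*1 + 0 = 1.
  i=2: a_2=8, p_2 = 8*15 + 14 = 134, q_2 = 8*1 + 1 = 9.
  i=3: a_3=1, p_3 = 1*134 + 15 = 149, q_3 = 1*9 + 1 = 10.
Check: 149^2 - 222*10^2 = 22201 - 22200 = 1, so (x, y) = (149, 10) solves the equation, and by the theorem it is the least positive solution.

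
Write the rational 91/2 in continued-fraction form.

[45; 2]

Run the Euclidean algorithm on 91 and 2; the successive quotients are the partial quotients a_0, a_1, ... (each step inverts the fractional part left over by the previous one):
  91 = 45*2 + 1, so a_0 = 45.
  2 = 2*1 + 0, so a_1 = 2.
The remainder reaches 0 after 2 divisions, so the expansion has 2 partial quotients, read off in order.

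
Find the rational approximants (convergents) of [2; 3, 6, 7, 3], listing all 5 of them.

Using the convergent recurrence p_i = a_i*p_{i-1} + p_{i-2}, q_i = a_i*q_{i-1} + q_{i-2} with p_{-2}=0, p_{-1}=1, q_{-2}=1, q_{-1}=0:
  i=0: a_0=2, p_0 = 2*1 + 0 = 2, q_0 = 2*0 + 1 = 1.
  i=1: a_1=3, p_1 = 3*2 + 1 = 7, q_1 = 3*1 + 0 = 3.
  i=2: a_2=6, p_2 = 6*7 + 2 = 44, q_2 = 6*3 + 1 = 19.
  i=3: a_3=7, p_3 = 7*44 + 7 = 315, q_3 = 7*19 + 3 = 136.
  i=4: a_4=3, p_4 = 3*315 + 44 = 989, q_4 = 3*136 + 19 = 427.

2/1, 7/3, 44/19, 315/136, 989/427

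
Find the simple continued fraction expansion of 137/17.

Run the Euclidean algorithm on 137 and 17; the successive quotients are the partial quotients a_0, a_1, ... (each step inverts the fractional part left over by the previous one):
  137 = 8*17 + 1, so a_0 = 8.
  17 = 17*1 + 0, so a_1 = 17.
The remainder reaches 0 after 2 divisions, so the expansion has 2 partial quotients, read off in order.

[8; 17]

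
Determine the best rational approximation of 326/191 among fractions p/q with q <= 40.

29/17

Expand x = 326/191 as a continued fraction with the Euclidean algorithm:
  326 = 1*191 + 135, so a_0 = 1.
  191 = 1*135 + 56, so a_1 = 1.
  135 = 2*56 + 23, so a_2 = 2.
  56 = 2*23 + 10, so a_3 = 2.
  23 = 2*10 + 3, so a_4 = 2.
  10 = 3*3 + 1, so a_5 = 3.
  3 = 3*1 + 0, so a_6 = 3.
so x = [1; 1, 2, 2, 2, 3, 3].
Convergents (p_i = a_i*p_{i-1} + p_{i-2}, q_i = a_i*q_{i-1} + q_{i-2} with p_{-2}=0, p_{-1}=1, q_{-2}=1, q_{-1}=0), until the denominator exceeds 40:
  i=0: a_0=1, p_0 = 1*1 + 0 = 1, q_0 = 1*0 + 1 = 1.
  i=1: a_1=1, p_1 = 1*1 + 1 = 2, q_1 = 1*1 + 0 = 1.
  i=2: a_2=2, p_2 = 2*2 + 1 = 5, q_2 = 2*1 + 1 = 3.
  i=3: a_3=2, p_3 = 2*5 + 2 = 12, q_3 = 2*3 + 1 = 7.
  i=4: a_4=2, p_4 = 2*12 + 5 = 29, q_4 = 2*7 + 3 = 17.
  i=5: a_5=3, p_5 = 3*29 + 12 = 99, q_5 = 3*17 + 7 = 58.
q_5 = 58 > 40, so the last convergent with denominator <= 40 is p_4/q_4 = 29/17.
The closest fraction with denominator <= 40 is either p_4/q_4 or the intermediate fraction (k*p_4 + p_3)/(k*q_4 + q_3) with the largest k >= 1 whose denominator stays <= 40; these approach x as k grows, and every other convergent or intermediate fraction in range is farther away.
Largest k: floor((40 - q_3)/q_4) = floor((40 - 7)/17) = 1.
That gives (1*29 + 12)/(1*17 + 7) = 41/24.
Compare the errors: |x - 29/17| = |326*17 - 29*191|/(191*17) = 3/3247, and |x - 41/24| = |326*24 - 41*191|/(191*24) = 7/4584.
Cross-multiplying, 3*4584 = 13752 < 22729 = 7*3247, so 3/3247 is smaller: the convergent 29/17 is closer to x than 41/24.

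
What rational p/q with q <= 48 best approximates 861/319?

Expand x = 861/319 as a continued fraction with the Euclidean algorithm:
  861 = 2*319 + 223, so a_0 = 2.
  319 = 1*223 + 96, so a_1 = 1.
  223 = 2*96 + 31, so a_2 = 2.
  96 = 3*31 + 3, so a_3 = 3.
  31 = 10*3 + 1, so a_4 = 10.
  3 = 3*1 + 0, so a_5 = 3.
so x = [2; 1, 2, 3, 10, 3].
Convergents (p_i = a_i*p_{i-1} + p_{i-2}, q_i = a_i*q_{i-1} + q_{i-2} with p_{-2}=0, p_{-1}=1, q_{-2}=1, q_{-1}=0), until the denominator exceeds 48:
  i=0: a_0=2, p_0 = 2*1 + 0 = 2, q_0 = 2*0 + 1 = 1.
  i=1: a_1=1, p_1 = 1*2 + 1 = 3, q_1 = 1*1 + 0 = 1.
  i=2: a_2=2, p_2 = 2*3 + 2 = 8, q_2 = 2*1 + 1 = 3.
  i=3: a_3=3, p_3 = 3*8 + 3 = 27, q_3 = 3*3 + 1 = 10.
  i=4: a_4=10, p_4 = 10*27 + 8 = 278, q_4 = 10*10 + 3 = 103.
q_4 = 103 > 48, so the last convergent with denominator <= 48 is p_3/q_3 = 27/10.
The closest fraction with denominator <= 48 is either p_3/q_3 or the intermediate fraction (k*p_3 + p_2)/(k*q_3 + q_2) with the largest k >= 1 whose denominator stays <= 48; these approach x as k grows, and every other convergent or intermediate fraction in range is farther away.
Largest k: floor((48 - q_2)/q_3) = floor((48 - 3)/10) = 4.
That gives (4*27 + 8)/(4*10 + 3) = 116/43.
Compare the errors: |x - 27/10| = |861*10 - 27*319|/(319*10) = 3/3190, and |x - 116/43| = |861*43 - 116*319|/(319*43) = 19/13717.
Cross-multiplying, 3*13717 = 41151 < 60610 = 19*3190, so 3/3190 is smaller: the convergent 27/10 is closer to x than 116/43.

27/10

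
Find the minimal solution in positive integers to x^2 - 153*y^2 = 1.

First expand sqrt(153) as a continued fraction. With x_i = (sqrt(153) + m_i)/d_i and (m_0, d_0) = (0, 1): a_0 = floor(sqrt(153)) = 12, since 12^2 = 144 <= 153 < 169 = 13^2.
Iterate m_{i+1} = d_i*a_i - m_i, d_{i+1} = (153 - m_{i+1}^2)/d_i, a_{i+1} = floor((a_0 + m_{i+1})/d_{i+1}):
  m_1 = 1*12 - 0 = 12, d_1 = (153 - 12^2)/1 = 9/1 = 9, a_1 = floor((12 + 12)/9) = 2.
  m_2 = 9*2 - 12 = 6, d_2 = (153 - 6^2)/9 = 117/9 = 13, a_2 = floor((12 + 6)/13) = 1.
  m_3 = 13*1 - 6 = 7, d_3 = (153 - 7^2)/13 = 104/13 = 8, a_3 = floor((12 + 7)/8) = 2.
  m_4 = 8*2 - 7 = 9, d_4 = (153 - 9^2)/8 = 72/8 = 9, a_4 = floor((12 + 9)/9) = 2.
  m_5 = 9*2 - 9 = 9, d_5 = (153 - 9^2)/9 = 72/9 = 8, a_5 = floor((12 + 9)/8) = 2.
  m_6 = 8*2 - 9 = 7, d_6 = (153 - 7^2)/8 = 104/8 = 13, a_6 = floor((12 + 7)/13) = 1.
  m_7 = 13*1 - 7 = 6, d_7 = (153 - 6^2)/13 = 117/13 = 9, a_7 = floor((12 + 6)/9) = 2.
  m_8 = 9*2 - 6 = 12, d_8 = (153 - 12^2)/9 = 9/9 = 1, a_8 = floor((12 + 12)/1) = 24.
  m_9 = 1*24 - 12 = 12, d_9 = (153 - 12^2)/1 = 9/1 = 9: (m_9, d_9) = (m_1, d_1) = (12, 9), so from here the quotients repeat a_1, ..., a_8; the period length is 8.
So sqrt(153) = [12; (2, 1, 2, 2, 2, 1, 2, 24)] with period length k = 8.
k is even, so the fundamental solution of x^2 - 153y^2 = 1 is (p_{k-1}, q_{k-1}) = (p_7, q_7); compute convergents through index 7.
Convergents (p_i = a_i*p_{i-1} + p_{i-2}, q_i = a_i*q_{i-1} + q_{i-2} with p_{-2}=0, p_{-1}=1, q_{-2}=1, q_{-1}=0):
  i=0: a_0=12, p_0 = 12*1 + 0 = 12, q_0 = 12*0 + 1 = 1.
  i=1: a_1=2, p_1 = 2*12 + 1 = 25, q_1 = 2*1 + 0 = 2.
  i=2: a_2=1, p_2 = 1*25 + 12 = 37, q_2 = 1*2 + 1 = 3.
  i=3: a_3=2, p_3 = 2*37 + 25 = 99, q_3 = 2*3 + 2 = 8.
  i=4: a_4=2, p_4 = 2*99 + 37 = 235, q_4 = 2*8 + 3 = 19.
  i=5: a_5=2, p_5 = 2*235 + 99 = 569, q_5 = 2*19 + 8 = 46.
  i=6: a_6=1, p_6 = 1*569 + 235 = 804, q_6 = 1*46 + 19 = 65.
  i=7: a_7=2, p_7 = 2*804 + 569 = 2177, q_7 = 2*65 + 46 = 176.
Check: 2177^2 - 153*176^2 = 4739329 - 4739328 = 1, so (x, y) = (2177, 176) solves the equation, and by the theorem it is the least positive solution.

(x, y) = (2177, 176)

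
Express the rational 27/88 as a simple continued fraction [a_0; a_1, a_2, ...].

[0; 3, 3, 1, 6]

Run the Euclidean algorithm on 27 and 88; the successive quotients are the partial quotients a_0, a_1, ... (each step inverts the fractional part left over by the previous one):
  27 = 0*88 + 27, so a_0 = 0.
  88 = 3*27 + 7, so a_1 = 3.
  27 = 3*7 + 6, so a_2 = 3.
  7 = 1*6 + 1, so a_3 = 1.
  6 = 6*1 + 0, so a_4 = 6.
The remainder reaches 0 after 5 divisions, so the expansion has 5 partial quotients, read off in order.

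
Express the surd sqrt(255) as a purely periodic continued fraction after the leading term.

Write x_i = (sqrt(255) + m_i)/d_i with (m_0, d_0) = (0, 1). a_0 = floor(sqrt(255)) = 15, since 15^2 = 225 <= 255 < 256 = 16^2.
Iterate m_{i+1} = d_i*a_i - m_i, d_{i+1} = (255 - m_{i+1}^2)/d_i, a_{i+1} = floor((a_0 + m_{i+1})/d_{i+1}):
  m_1 = 1*15 - 0 = 15, d_1 = (255 - 15^2)/1 = 30/1 = 30, a_1 = floor((15 + 15)/30) = 1.
  m_2 = 30*1 - 15 = 15, d_2 = (255 - 15^2)/30 = 30/30 = 1, a_2 = floor((15 + 15)/1) = 30.
  m_3 = 1*30 - 15 = 15, d_3 = (255 - 15^2)/1 = 30/1 = 30: (m_3, d_3) = (m_1, d_1) = (15, 30), so from here the quotients repeat a_1, a_2; the period length is 2.
Hence the expansion of sqrt(255) is a_0 = 15 followed by the repeating block 1, 30 (period 2).

[15; (1, 30)]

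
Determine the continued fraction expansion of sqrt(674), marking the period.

[25; (1, 24, 1, 50)]

Write x_i = (sqrt(674) + m_i)/d_i with (m_0, d_0) = (0, 1). a_0 = floor(sqrt(674)) = 25, since 25^2 = 625 <= 674 < 676 = 26^2.
Iterate m_{i+1} = d_i*a_i - m_i, d_{i+1} = (674 - m_{i+1}^2)/d_i, a_{i+1} = floor((a_0 + m_{i+1})/d_{i+1}):
  m_1 = 1*25 - 0 = 25, d_1 = (674 - 25^2)/1 = 49/1 = 49, a_1 = floor((25 + 25)/49) = 1.
  m_2 = 49*1 - 25 = 24, d_2 = (674 - 24^2)/49 = 98/49 = 2, a_2 = floor((25 + 24)/2) = 24.
  m_3 = 2*24 - 24 = 24, d_3 = (674 - 24^2)/2 = 98/2 = 49, a_3 = floor((25 + 24)/49) = 1.
  m_4 = 49*1 - 24 = 25, d_4 = (674 - 25^2)/49 = 49/49 = 1, a_4 = floor((25 + 25)/1) = 50.
  m_5 = 1*50 - 25 = 25, d_5 = (674 - 25^2)/1 = 49/1 = 49: (m_5, d_5) = (m_1, d_1) = (25, 49), so from here the quotients repeat a_1, ..., a_4; the period length is 4.
Hence the expansion of sqrt(674) is a_0 = 25 followed by the repeating block 1, 24, 1, 50 (period 4).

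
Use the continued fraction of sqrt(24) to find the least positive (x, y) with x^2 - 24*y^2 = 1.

First expand sqrt(24) as a continued fraction. With x_i = (sqrt(24) + m_i)/d_i and (m_0, d_0) = (0, 1): a_0 = floor(sqrt(24)) = 4, since 4^2 = 16 <= 24 < 25 = 5^2.
Iterate m_{i+1} = d_i*a_i - m_i, d_{i+1} = (24 - m_{i+1}^2)/d_i, a_{i+1} = floor((a_0 + m_{i+1})/d_{i+1}):
  m_1 = 1*4 - 0 = 4, d_1 = (24 - 4^2)/1 = 8/1 = 8, a_1 = floor((4 + 4)/8) = 1.
  m_2 = 8*1 - 4 = 4, d_2 = (24 - 4^2)/8 = 8/8 = 1, a_2 = floor((4 + 4)/1) = 8.
  m_3 = 1*8 - 4 = 4, d_3 = (24 - 4^2)/1 = 8/1 = 8: (m_3, d_3) = (m_1, d_1) = (4, 8), so from here the quotients repeat a_1, a_2; the period length is 2.
So sqrt(24) = [4; (1, 8)] with period length k = 2.
k is even, so the fundamental solution of x^2 - 24y^2 = 1 is (p_{k-1}, q_{k-1}) = (p_1, q_1); compute convergents through index 1.
Convergents (p_i = a_i*p_{i-1} + p_{i-2}, q_i = a_i*q_{i-1} + q_{i-2} with p_{-2}=0, p_{-1}=1, q_{-2}=1, q_{-1}=0):
  i=0: a_0=4, p_0 = 4*1 + 0 = 4, q_0 = 4*0 + 1 = 1.
  i=1: a_1=1, p_1 = 1*4 + 1 = 5, q_1 = 1*1 + 0 = 1.
Check: 5^2 - 24*1^2 = 25 - 24 = 1, so (x, y) = (5, 1) solves the equation, and by the theorem it is the least positive solution.

(x, y) = (5, 1)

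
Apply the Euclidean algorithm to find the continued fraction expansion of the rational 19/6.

[3; 6]

Run the Euclidean algorithm on 19 and 6; the successive quotients are the partial quotients a_0, a_1, ... (each step inverts the fractional part left over by the previous one):
  19 = 3*6 + 1, so a_0 = 3.
  6 = 6*1 + 0, so a_1 = 6.
The remainder reaches 0 after 2 divisions, so the expansion has 2 partial quotients, read off in order.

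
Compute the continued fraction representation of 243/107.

[2; 3, 1, 2, 4, 2]

Run the Euclidean algorithm on 243 and 107; the successive quotients are the partial quotients a_0, a_1, ... (each step inverts the fractional part left over by the previous one):
  243 = 2*107 + 29, so a_0 = 2.
  107 = 3*29 + 20, so a_1 = 3.
  29 = 1*20 + 9, so a_2 = 1.
  20 = 2*9 + 2, so a_3 = 2.
  9 = 4*2 + 1, so a_4 = 4.
  2 = 2*1 + 0, so a_5 = 2.
The remainder reaches 0 after 6 divisions, so the expansion has 6 partial quotients, read off in order.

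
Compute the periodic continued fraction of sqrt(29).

[5; (2, 1, 1, 2, 10)]

Write x_i = (sqrt(29) + m_i)/d_i with (m_0, d_0) = (0, 1). a_0 = floor(sqrt(29)) = 5, since 5^2 = 25 <= 29 < 36 = 6^2.
Iterate m_{i+1} = d_i*a_i - m_i, d_{i+1} = (29 - m_{i+1}^2)/d_i, a_{i+1} = floor((a_0 + m_{i+1})/d_{i+1}):
  m_1 = 1*5 - 0 = 5, d_1 = (29 - 5^2)/1 = 4/1 = 4, a_1 = floor((5 + 5)/4) = 2.
  m_2 = 4*2 - 5 = 3, d_2 = (29 - 3^2)/4 = 20/4 = 5, a_2 = floor((5 + 3)/5) = 1.
  m_3 = 5*1 - 3 = 2, d_3 = (29 - 2^2)/5 = 25/5 = 5, a_3 = floor((5 + 2)/5) = 1.
  m_4 = 5*1 - 2 = 3, d_4 = (29 - 3^2)/5 = 20/5 = 4, a_4 = floor((5 + 3)/4) = 2.
  m_5 = 4*2 - 3 = 5, d_5 = (29 - 5^2)/4 = 4/4 = 1, a_5 = floor((5 + 5)/1) = 10.
  m_6 = 1*10 - 5 = 5, d_6 = (29 - 5^2)/1 = 4/1 = 4: (m_6, d_6) = (m_1, d_1) = (5, 4), so from here the quotients repeat a_1, ..., a_5; the period length is 5.
Hence the expansion of sqrt(29) is a_0 = 5 followed by the repeating block 2, 1, 1, 2, 10 (period 5).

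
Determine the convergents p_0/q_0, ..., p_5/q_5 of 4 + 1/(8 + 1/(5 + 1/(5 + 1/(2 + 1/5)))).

4/1, 33/8, 169/41, 878/213, 1925/467, 10503/2548

Using the convergent recurrence p_i = a_i*p_{i-1} + p_{i-2}, q_i = a_i*q_{i-1} + q_{i-2} with p_{-2}=0, p_{-1}=1, q_{-2}=1, q_{-1}=0:
  i=0: a_0=4, p_0 = 4*1 + 0 = 4, q_0 = 4*0 + 1 = 1.
  i=1: a_1=8, p_1 = 8*4 + 1 = 33, q_1 = 8*1 + 0 = 8.
  i=2: a_2=5, p_2 = 5*33 + 4 = 169, q_2 = 5*8 + 1 = 41.
  i=3: a_3=5, p_3 = 5*169 + 33 = 878, q_3 = 5*41 + 8 = 213.
  i=4: a_4=2, p_4 = 2*878 + 169 = 1925, q_4 = 2*213 + 41 = 467.
  i=5: a_5=5, p_5 = 5*1925 + 878 = 10503, q_5 = 5*467 + 213 = 2548.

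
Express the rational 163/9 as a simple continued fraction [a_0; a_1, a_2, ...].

[18; 9]

Run the Euclidean algorithm on 163 and 9; the successive quotients are the partial quotients a_0, a_1, ... (each step inverts the fractional part left over by the previous one):
  163 = 18*9 + 1, so a_0 = 18.
  9 = 9*1 + 0, so a_1 = 9.
The remainder reaches 0 after 2 divisions, so the expansion has 2 partial quotients, read off in order.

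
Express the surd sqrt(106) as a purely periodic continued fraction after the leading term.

[10; (3, 2, 1, 1, 1, 1, 2, 3, 20)]

Write x_i = (sqrt(106) + m_i)/d_i with (m_0, d_0) = (0, 1). a_0 = floor(sqrt(106)) = 10, since 10^2 = 100 <= 106 < 121 = 11^2.
Iterate m_{i+1} = d_i*a_i - m_i, d_{i+1} = (106 - m_{i+1}^2)/d_i, a_{i+1} = floor((a_0 + m_{i+1})/d_{i+1}):
  m_1 = 1*10 - 0 = 10, d_1 = (106 - 10^2)/1 = 6/1 = 6, a_1 = floor((10 + 10)/6) = 3.
  m_2 = 6*3 - 10 = 8, d_2 = (106 - 8^2)/6 = 42/6 = 7, a_2 = floor((10 + 8)/7) = 2.
  m_3 = 7*2 - 8 = 6, d_3 = (106 - 6^2)/7 = 70/7 = 10, a_3 = floor((10 + 6)/10) = 1.
  m_4 = 10*1 - 6 = 4, d_4 = (106 - 4^2)/10 = 90/10 = 9, a_4 = floor((10 + 4)/9) = 1.
  m_5 = 9*1 - 4 = 5, d_5 = (106 - 5^2)/9 = 81/9 = 9, a_5 = floor((10 + 5)/9) = 1.
  m_6 = 9*1 - 5 = 4, d_6 = (106 - 4^2)/9 = 90/9 = 10, a_6 = floor((10 + 4)/10) = 1.
  m_7 = 10*1 - 4 = 6, d_7 = (106 - 6^2)/10 = 70/10 = 7, a_7 = floor((10 + 6)/7) = 2.
  m_8 = 7*2 - 6 = 8, d_8 = (106 - 8^2)/7 = 42/7 = 6, a_8 = floor((10 + 8)/6) = 3.
  m_9 = 6*3 - 8 = 10, d_9 = (106 - 10^2)/6 = 6/6 = 1, a_9 = floor((10 + 10)/1) = 20.
  m_10 = 1*20 - 10 = 10, d_10 = (106 - 10^2)/1 = 6/1 = 6: (m_10, d_10) = (m_1, d_1) = (10, 6), so from here the quotients repeat a_1, ..., a_9; the period length is 9.
Hence the expansion of sqrt(106) is a_0 = 10 followed by the repeating block 3, 2, 1, 1, 1, 1, 2, 3, 20 (period 9).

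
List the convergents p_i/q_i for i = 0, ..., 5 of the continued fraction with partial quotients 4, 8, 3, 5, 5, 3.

4/1, 33/8, 103/25, 548/133, 2843/690, 9077/2203

Using the convergent recurrence p_i = a_i*p_{i-1} + p_{i-2}, q_i = a_i*q_{i-1} + q_{i-2} with p_{-2}=0, p_{-1}=1, q_{-2}=1, q_{-1}=0:
  i=0: a_0=4, p_0 = 4*1 + 0 = 4, q_0 = 4*0 + 1 = 1.
  i=1: a_1=8, p_1 = 8*4 + 1 = 33, q_1 = 8*1 + 0 = 8.
  i=2: a_2=3, p_2 = 3*33 + 4 = 103, q_2 = 3*8 + 1 = 25.
  i=3: a_3=5, p_3 = 5*103 + 33 = 548, q_3 = 5*25 + 8 = 133.
  i=4: a_4=5, p_4 = 5*548 + 103 = 2843, q_4 = 5*133 + 25 = 690.
  i=5: a_5=3, p_5 = 3*2843 + 548 = 9077, q_5 = 3*690 + 133 = 2203.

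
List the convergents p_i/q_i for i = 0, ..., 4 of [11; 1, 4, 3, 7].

Using the convergent recurrence p_i = a_i*p_{i-1} + p_{i-2}, q_i = a_i*q_{i-1} + q_{i-2} with p_{-2}=0, p_{-1}=1, q_{-2}=1, q_{-1}=0:
  i=0: a_0=11, p_0 = 11*1 + 0 = 11, q_0 = 11*0 + 1 = 1.
  i=1: a_1=1, p_1 = 1*11 + 1 = 12, q_1 = 1*1 + 0 = 1.
  i=2: a_2=4, p_2 = 4*12 + 11 = 59, q_2 = 4*1 + 1 = 5.
  i=3: a_3=3, p_3 = 3*59 + 12 = 189, q_3 = 3*5 + 1 = 16.
  i=4: a_4=7, p_4 = 7*189 + 59 = 1382, q_4 = 7*16 + 5 = 117.

11/1, 12/1, 59/5, 189/16, 1382/117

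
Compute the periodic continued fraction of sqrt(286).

Write x_i = (sqrt(286) + m_i)/d_i with (m_0, d_0) = (0, 1). a_0 = floor(sqrt(286)) = 16, since 16^2 = 256 <= 286 < 289 = 17^2.
Iterate m_{i+1} = d_i*a_i - m_i, d_{i+1} = (286 - m_{i+1}^2)/d_i, a_{i+1} = floor((a_0 + m_{i+1})/d_{i+1}):
  m_1 = 1*16 - 0 = 16, d_1 = (286 - 16^2)/1 = 30/1 = 30, a_1 = floor((16 + 16)/30) = 1.
  m_2 = 30*1 - 16 = 14, d_2 = (286 - 14^2)/30 = 90/30 = 3, a_2 = floor((16 + 14)/3) = 10.
  m_3 = 3*10 - 14 = 16, d_3 = (286 - 16^2)/3 = 30/3 = 10, a_3 = floor((16 + 16)/10) = 3.
  m_4 = 10*3 - 16 = 14, d_4 = (286 - 14^2)/10 = 90/10 = 9, a_4 = floor((16 + 14)/9) = 3.
  m_5 = 9*3 - 14 = 13, d_5 = (286 - 13^2)/9 = 117/9 = 13, a_5 = floor((16 + 13)/13) = 2.
  m_6 = 13*2 - 13 = 13, d_6 = (286 - 13^2)/13 = 117/13 = 9, a_6 = floor((16 + 13)/9) = 3.
  m_7 = 9*3 - 13 = 14, d_7 = (286 - 14^2)/9 = 90/9 = 10, a_7 = floor((16 + 14)/10) = 3.
  m_8 = 10*3 - 14 = 16, d_8 = (286 - 16^2)/10 = 30/10 = 3, a_8 = floor((16 + 16)/3) = 10.
  m_9 = 3*10 - 16 = 14, d_9 = (286 - 14^2)/3 = 90/3 = 30, a_9 = floor((16 + 14)/30) = 1.
  m_10 = 30*1 - 14 = 16, d_10 = (286 - 16^2)/30 = 30/30 = 1, a_10 = floor((16 + 16)/1) = 32.
  m_11 = 1*32 - 16 = 16, d_11 = (286 - 16^2)/1 = 30/1 = 30: (m_11, d_11) = (m_1, d_1) = (16, 30), so from here the quotients repeat a_1, ..., a_10; the period length is 10.
Hence the expansion of sqrt(286) is a_0 = 16 followed by the repeating block 1, 10, 3, 3, 2, 3, 3, 10, 1, 32 (period 10).

[16; (1, 10, 3, 3, 2, 3, 3, 10, 1, 32)]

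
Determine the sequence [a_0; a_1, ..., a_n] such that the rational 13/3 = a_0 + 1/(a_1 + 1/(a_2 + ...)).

Run the Euclidean algorithm on 13 and 3; the successive quotients are the partial quotients a_0, a_1, ... (each step inverts the fractional part left over by the previous one):
  13 = 4*3 + 1, so a_0 = 4.
  3 = 3*1 + 0, so a_1 = 3.
The remainder reaches 0 after 2 divisions, so the expansion has 2 partial quotients, read off in order.

[4; 3]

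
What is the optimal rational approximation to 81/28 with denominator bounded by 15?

Expand x = 81/28 as a continued fraction with the Euclidean algorithm:
  81 = 2*28 + 25, so a_0 = 2.
  28 = 1*25 + 3, so a_1 = 1.
  25 = 8*3 + 1, so a_2 = 8.
  3 = 3*1 + 0, so a_3 = 3.
so x = [2; 1, 8, 3].
Convergents (p_i = a_i*p_{i-1} + p_{i-2}, q_i = a_i*q_{i-1} + q_{i-2} with p_{-2}=0, p_{-1}=1, q_{-2}=1, q_{-1}=0), until the denominator exceeds 15:
  i=0: a_0=2, p_0 = 2*1 + 0 = 2, q_0 = 2*0 + 1 = 1.
  i=1: a_1=1, p_1 = 1*2 + 1 = 3, q_1 = 1*1 + 0 = 1.
  i=2: a_2=8, p_2 = 8*3 + 2 = 26, q_2 = 8*1 + 1 = 9.
  i=3: a_3=3, p_3 = 3*26 + 3 = 81, q_3 = 3*9 + 1 = 28.
q_3 = 28 > 15, so the last convergent with denominator <= 15 is p_2/q_2 = 26/9.
The closest fraction with denominator <= 15 is either p_2/q_2 or the intermediate fraction (k*p_2 + p_1)/(k*q_2 + q_1) with the largest k >= 1 whose denominator stays <= 15; these approach x as k grows, and every other convergent or intermediate fraction in range is farther away.
Largest k: floor((15 - q_1)/q_2) = floor((15 - 1)/9) = 1.
That gives (1*26 + 3)/(1*9 + 1) = 29/10.
Compare the errors: |x - 26/9| = |81*9 - 26*28|/(28*9) = 1/252, and |x - 29/10| = |81*10 - 29*28|/(28*10) = 2/280.
Cross-multiplying, 1*280 = 280 < 504 = 2*252, so 1/252 is smaller: the convergent 26/9 is closer to x than 29/10.

26/9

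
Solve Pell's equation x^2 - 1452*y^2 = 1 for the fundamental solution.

First expand sqrt(1452) as a continued fraction. With x_i = (sqrt(1452) + m_i)/d_i and (m_0, d_0) = (0, 1): a_0 = floor(sqrt(1452)) = 38, since 38^2 = 1444 <= 1452 < 1521 = 39^2.
Iterate m_{i+1} = d_i*a_i - m_i, d_{i+1} = (1452 - m_{i+1}^2)/d_i, a_{i+1} = floor((a_0 + m_{i+1})/d_{i+1}):
  m_1 = 1*38 - 0 = 38, d_1 = (1452 - 38^2)/1 = 8/1 = 8, a_1 = floor((38 + 38)/8) = 9.
  m_2 = 8*9 - 38 = 34, d_2 = (1452 - 34^2)/8 = 296/8 = 37, a_2 = floor((38 + 34)/37) = 1.
  m_3 = 37*1 - 34 = 3, d_3 = (1452 - 3^2)/37 = 1443/37 = 39, a_3 = floor((38 + 3)/39) = 1.
  m_4 = 39*1 - 3 = 36, d_4 = (1452 - 36^2)/39 = 156/39 = 4, a_4 = floor((38 + 36)/4) = 18.
  m_5 = 4*18 - 36 = 36, d_5 = (1452 - 36^2)/4 = 156/4 = 39, a_5 = floor((38 + 36)/39) = 1.
  m_6 = 39*1 - 36 = 3, d_6 = (1452 - 3^2)/39 = 1443/39 = 37, a_6 = floor((38 + 3)/37) = 1.
  m_7 = 37*1 - 3 = 34, d_7 = (1452 - 34^2)/37 = 296/37 = 8, a_7 = floor((38 + 34)/8) = 9.
  m_8 = 8*9 - 34 = 38, d_8 = (1452 - 38^2)/8 = 8/8 = 1, a_8 = floor((38 + 38)/1) = 76.
  m_9 = 1*76 - 38 = 38, d_9 = (1452 - 38^2)/1 = 8/1 = 8: (m_9, d_9) = (m_1, d_1) = (38, 8), so from here the quotients repeat a_1, ..., a_8; the period length is 8.
So sqrt(1452) = [38; (9, 1, 1, 18, 1, 1, 9, 76)] with period length k = 8.
k is even, so the fundamental solution of x^2 - 1452y^2 = 1 is (p_{k-1}, q_{k-1}) = (p_7, q_7); compute convergents through index 7.
Convergents (p_i = a_i*p_{i-1} + p_{i-2}, q_i = a_i*q_{i-1} + q_{i-2} with p_{-2}=0, p_{-1}=1, q_{-2}=1, q_{-1}=0):
  i=0: a_0=38, p_0 = 38*1 + 0 = 38, q_0 = 38*0 + 1 = 1.
  i=1: a_1=9, p_1 = 9*38 + 1 = 343, q_1 = 9*1 + 0 = 9.
  i=2: a_2=1, p_2 = 1*343 + 38 = 381, q_2 = 1*9 + 1 = 10.
  i=3: a_3=1, p_3 = 1*381 + 343 = 724, q_3 = 1*10 + 9 = 19.
  i=4: a_4=18, p_4 = 18*724 + 381 = 13413, q_4 = 18*19 + 10 = 352.
  i=5: a_5=1, p_5 = 1*13413 + 724 = 14137, q_5 = 1*352 + 19 = 371.
  i=6: a_6=1, p_6 = 1*14137 + 13413 = 27550, q_6 = 1*371 + 352 = 723.
  i=7: a_7=9, p_7 = 9*27550 + 14137 = 262087, q_7 = 9*723 + 371 = 6878.
Check: 262087^2 - 1452*6878^2 = 68689595569 - 68689595568 = 1, so (x, y) = (262087, 6878) solves the equation, and by the theorem it is the least positive solution.

(x, y) = (262087, 6878)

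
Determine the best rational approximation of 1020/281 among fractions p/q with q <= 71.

Expand x = 1020/281 as a continued fraction with the Euclidean algorithm:
  1020 = 3*281 + 177, so a_0 = 3.
  281 = 1*177 + 104, so a_1 = 1.
  177 = 1*104 + 73, so a_2 = 1.
  104 = 1*73 + 31, so a_3 = 1.
  73 = 2*31 + 11, so a_4 = 2.
  31 = 2*11 + 9, so a_5 = 2.
  11 = 1*9 + 2, so a_6 = 1.
  9 = 4*2 + 1, so a_7 = 4.
  2 = 2*1 + 0, so a_8 = 2.
so x = [3; 1, 1, 1, 2, 2, 1, 4, 2].
Convergents (p_i = a_i*p_{i-1} + p_{i-2}, q_i = a_i*q_{i-1} + q_{i-2} with p_{-2}=0, p_{-1}=1, q_{-2}=1, q_{-1}=0), until the denominator exceeds 71:
  i=0: a_0=3, p_0 = 3*1 + 0 = 3, q_0 = 3*0 + 1 = 1.
  i=1: a_1=1, p_1 = 1*3 + 1 = 4, q_1 = 1*1 + 0 = 1.
  i=2: a_2=1, p_2 = 1*4 + 3 = 7, q_2 = 1*1 + 1 = 2.
  i=3: a_3=1, p_3 = 1*7 + 4 = 11, q_3 = 1*2 + 1 = 3.
  i=4: a_4=2, p_4 = 2*11 + 7 = 29, q_4 = 2*3 + 2 = 8.
  i=5: a_5=2, p_5 = 2*29 + 11 = 69, q_5 = 2*8 + 3 = 19.
  i=6: a_6=1, p_6 = 1*69 + 29 = 98, q_6 = 1*19 + 8 = 27.
  i=7: a_7=4, p_7 = 4*98 + 69 = 461, q_7 = 4*27 + 19 = 127.
q_7 = 127 > 71, so the last convergent with denominator <= 71 is p_6/q_6 = 98/27.
The closest fraction with denominator <= 71 is either p_6/q_6 or the intermediate fraction (k*p_6 + p_5)/(k*q_6 + q_5) with the largest k >= 1 whose denominator stays <= 71; these approach x as k grows, and every other convergent or intermediate fraction in range is farther away.
Largest k: floor((71 - q_5)/q_6) = floor((71 - 19)/27) = 1.
That gives (1*98 + 69)/(1*27 + 19) = 167/46.
Compare the errors: |x - 98/27| = |1020*27 - 98*281|/(281*27) = 2/7587, and |x - 167/46| = |1020*46 - 167*281|/(281*46) = 7/12926.
Cross-multiplying, 2*12926 = 25852 < 53109 = 7*7587, so 2/7587 is smaller: the convergent 98/27 is closer to x than 167/46.

98/27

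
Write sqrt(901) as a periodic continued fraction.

Write x_i = (sqrt(901) + m_i)/d_i with (m_0, d_0) = (0, 1). a_0 = floor(sqrt(901)) = 30, since 30^2 = 900 <= 901 < 961 = 31^2.
Iterate m_{i+1} = d_i*a_i - m_i, d_{i+1} = (901 - m_{i+1}^2)/d_i, a_{i+1} = floor((a_0 + m_{i+1})/d_{i+1}):
  m_1 = 1*30 - 0 = 30, d_1 = (901 - 30^2)/1 = 1/1 = 1, a_1 = floor((30 + 30)/1) = 60.
  m_2 = 1*60 - 30 = 30, d_2 = (901 - 30^2)/1 = 1/1 = 1: (m_2, d_2) = (m_1, d_1) = (30, 1), so from here the quotient a_1 repeats; the period length is 1.
Hence the expansion of sqrt(901) is a_0 = 30 followed by the repeating block 60 (period 1).

[30; (60)]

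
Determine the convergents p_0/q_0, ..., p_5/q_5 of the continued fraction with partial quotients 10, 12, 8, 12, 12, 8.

Using the convergent recurrence p_i = a_i*p_{i-1} + p_{i-2}, q_i = a_i*q_{i-1} + q_{i-2} with p_{-2}=0, p_{-1}=1, q_{-2}=1, q_{-1}=0:
  i=0: a_0=10, p_0 = 10*1 + 0 = 10, q_0 = 10*0 + 1 = 1.
  i=1: a_1=12, p_1 = 12*10 + 1 = 121, q_1 = 12*1 + 0 = 12.
  i=2: a_2=8, p_2 = 8*121 + 10 = 978, q_2 = 8*12 + 1 = 97.
  i=3: a_3=12, p_3 = 12*978 + 121 = 11857, q_3 = 12*97 + 12 = 1176.
  i=4: a_4=12, p_4 = 12*11857 + 978 = 143262, q_4 = 12*1176 + 97 = 14209.
  i=5: a_5=8, p_5 = 8*143262 + 11857 = 1157953, q_5 = 8*14209 + 1176 = 114848.

10/1, 121/12, 978/97, 11857/1176, 143262/14209, 1157953/114848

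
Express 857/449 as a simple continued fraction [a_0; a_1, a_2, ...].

[1; 1, 9, 1, 19, 2]

Run the Euclidean algorithm on 857 and 449; the successive quotients are the partial quotients a_0, a_1, ... (each step inverts the fractional part left over by the previous one):
  857 = 1*449 + 408, so a_0 = 1.
  449 = 1*408 + 41, so a_1 = 1.
  408 = 9*41 + 39, so a_2 = 9.
  41 = 1*39 + 2, so a_3 = 1.
  39 = 19*2 + 1, so a_4 = 19.
  2 = 2*1 + 0, so a_5 = 2.
The remainder reaches 0 after 6 divisions, so the expansion has 6 partial quotients, read off in order.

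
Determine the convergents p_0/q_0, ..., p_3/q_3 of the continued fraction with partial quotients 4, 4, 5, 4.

Using the convergent recurrence p_i = a_i*p_{i-1} + p_{i-2}, q_i = a_i*q_{i-1} + q_{i-2} with p_{-2}=0, p_{-1}=1, q_{-2}=1, q_{-1}=0:
  i=0: a_0=4, p_0 = 4*1 + 0 = 4, q_0 = 4*0 + 1 = 1.
  i=1: a_1=4, p_1 = 4*4 + 1 = 17, q_1 = 4*1 + 0 = 4.
  i=2: a_2=5, p_2 = 5*17 + 4 = 89, q_2 = 5*4 + 1 = 21.
  i=3: a_3=4, p_3 = 4*89 + 17 = 373, q_3 = 4*21 + 4 = 88.

4/1, 17/4, 89/21, 373/88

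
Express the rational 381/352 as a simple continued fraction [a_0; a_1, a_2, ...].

[1; 12, 7, 4]

Run the Euclidean algorithm on 381 and 352; the successive quotients are the partial quotients a_0, a_1, ... (each step inverts the fractional part left over by the previous one):
  381 = 1*352 + 29, so a_0 = 1.
  352 = 12*29 + 4, so a_1 = 12.
  29 = 7*4 + 1, so a_2 = 7.
  4 = 4*1 + 0, so a_3 = 4.
The remainder reaches 0 after 4 divisions, so the expansion has 4 partial quotients, read off in order.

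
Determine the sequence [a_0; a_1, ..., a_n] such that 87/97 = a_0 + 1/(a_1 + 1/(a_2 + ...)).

[0; 1, 8, 1, 2, 3]

Run the Euclidean algorithm on 87 and 97; the successive quotients are the partial quotients a_0, a_1, ... (each step inverts the fractional part left over by the previous one):
  87 = 0*97 + 87, so a_0 = 0.
  97 = 1*87 + 10, so a_1 = 1.
  87 = 8*10 + 7, so a_2 = 8.
  10 = 1*7 + 3, so a_3 = 1.
  7 = 2*3 + 1, so a_4 = 2.
  3 = 3*1 + 0, so a_5 = 3.
The remainder reaches 0 after 6 divisions, so the expansion has 6 partial quotients, read off in order.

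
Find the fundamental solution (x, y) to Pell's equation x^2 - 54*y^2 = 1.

First expand sqrt(54) as a continued fraction. With x_i = (sqrt(54) + m_i)/d_i and (m_0, d_0) = (0, 1): a_0 = floor(sqrt(54)) = 7, since 7^2 = 49 <= 54 < 64 = 8^2.
Iterate m_{i+1} = d_i*a_i - m_i, d_{i+1} = (54 - m_{i+1}^2)/d_i, a_{i+1} = floor((a_0 + m_{i+1})/d_{i+1}):
  m_1 = 1*7 - 0 = 7, d_1 = (54 - 7^2)/1 = 5/1 = 5, a_1 = floor((7 + 7)/5) = 2.
  m_2 = 5*2 - 7 = 3, d_2 = (54 - 3^2)/5 = 45/5 = 9, a_2 = floor((7 + 3)/9) = 1.
  m_3 = 9*1 - 3 = 6, d_3 = (54 - 6^2)/9 = 18/9 = 2, a_3 = floor((7 + 6)/2) = 6.
  m_4 = 2*6 - 6 = 6, d_4 = (54 - 6^2)/2 = 18/2 = 9, a_4 = floor((7 + 6)/9) = 1.
  m_5 = 9*1 - 6 = 3, d_5 = (54 - 3^2)/9 = 45/9 = 5, a_5 = floor((7 + 3)/5) = 2.
  m_6 = 5*2 - 3 = 7, d_6 = (54 - 7^2)/5 = 5/5 = 1, a_6 = floor((7 + 7)/1) = 14.
  m_7 = 1*14 - 7 = 7, d_7 = (54 - 7^2)/1 = 5/1 = 5: (m_7, d_7) = (m_1, d_1) = (7, 5), so from here the quotients repeat a_1, ..., a_6; the period length is 6.
So sqrt(54) = [7; (2, 1, 6, 1, 2, 14)] with period length k = 6.
k is even, so the fundamental solution of x^2 - 54y^2 = 1 is (p_{k-1}, q_{k-1}) = (p_5, q_5); compute convergents through index 5.
Convergents (p_i = a_i*p_{i-1} + p_{i-2}, q_i = a_i*q_{i-1} + q_{i-2} with p_{-2}=0, p_{-1}=1, q_{-2}=1, q_{-1}=0):
  i=0: a_0=7, p_0 = 7*1 + 0 = 7, q_0 = 7*0 + 1 = 1.
  i=1: a_1=2, p_1 = 2*7 + 1 = 15, q_1 = 2*1 + 0 = 2.
  i=2: a_2=1, p_2 = 1*15 + 7 = 22, q_2 = 1*2 + 1 = 3.
  i=3: a_3=6, p_3 = 6*22 + 15 = 147, q_3 = 6*3 + 2 = 20.
  i=4: a_4=1, p_4 = 1*147 + 22 = 169, q_4 = 1*20 + 3 = 23.
  i=5: a_5=2, p_5 = 2*169 + 147 = 485, q_5 = 2*23 + 20 = 66.
Check: 485^2 - 54*66^2 = 235225 - 235224 = 1, so (x, y) = (485, 66) solves the equation, and by the theorem it is the least positive solution.

(x, y) = (485, 66)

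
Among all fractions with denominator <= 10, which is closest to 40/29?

Expand x = 40/29 as a continued fraction with the Euclidean algorithm:
  40 = 1*29 + 11, so a_0 = 1.
  29 = 2*11 + 7, so a_1 = 2.
  11 = 1*7 + 4, so a_2 = 1.
  7 = 1*4 + 3, so a_3 = 1.
  4 = 1*3 + 1, so a_4 = 1.
  3 = 3*1 + 0, so a_5 = 3.
so x = [1; 2, 1, 1, 1, 3].
Convergents (p_i = a_i*p_{i-1} + p_{i-2}, q_i = a_i*q_{i-1} + q_{i-2} with p_{-2}=0, p_{-1}=1, q_{-2}=1, q_{-1}=0), until the denominator exceeds 10:
  i=0: a_0=1, p_0 = 1*1 + 0 = 1, q_0 = 1*0 + 1 = 1.
  i=1: a_1=2, p_1 = 2*1 + 1 = 3, q_1 = 2*1 + 0 = 2.
  i=2: a_2=1, p_2 = 1*3 + 1 = 4, q_2 = 1*2 + 1 = 3.
  i=3: a_3=1, p_3 = 1*4 + 3 = 7, q_3 = 1*3 + 2 = 5.
  i=4: a_4=1, p_4 = 1*7 + 4 = 11, q_4 = 1*5 + 3 = 8.
  i=5: a_5=3, p_5 = 3*11 + 7 = 40, q_5 = 3*8 + 5 = 29.
q_5 = 29 > 10, so the last convergent with denominator <= 10 is p_4/q_4 = 11/8.
The closest fraction with denominator <= 10 is either p_4/q_4 or the intermediate fraction (k*p_4 + p_3)/(k*q_4 + q_3) with the largest k >= 1 whose denominator stays <= 10; these approach x as k grows, and every other convergent or intermediate fraction in range is farther away.
Largest k: floor((10 - q_3)/q_4) = floor((10 - 5)/8) = 0.
Since k = 0, no intermediate fraction beyond p_4/q_4 has denominator <= 10, so the convergent 11/8 is the closest (its error is |40*8 - 11*29|/(29*8) = 1/232).

11/8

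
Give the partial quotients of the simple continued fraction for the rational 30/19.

Run the Euclidean algorithm on 30 and 19; the successive quotients are the partial quotients a_0, a_1, ... (each step inverts the fractional part left over by the previous one):
  30 = 1*19 + 11, so a_0 = 1.
  19 = 1*11 + 8, so a_1 = 1.
  11 = 1*8 + 3, so a_2 = 1.
  8 = 2*3 + 2, so a_3 = 2.
  3 = 1*2 + 1, so a_4 = 1.
  2 = 2*1 + 0, so a_5 = 2.
The remainder reaches 0 after 6 divisions, so the expansion has 6 partial quotients, read off in order.

[1; 1, 1, 2, 1, 2]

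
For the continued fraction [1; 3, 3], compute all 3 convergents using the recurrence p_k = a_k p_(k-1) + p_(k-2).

1/1, 4/3, 13/10

Using the convergent recurrence p_i = a_i*p_{i-1} + p_{i-2}, q_i = a_i*q_{i-1} + q_{i-2} with p_{-2}=0, p_{-1}=1, q_{-2}=1, q_{-1}=0:
  i=0: a_0=1, p_0 = 1*1 + 0 = 1, q_0 = 1*0 + 1 = 1.
  i=1: a_1=3, p_1 = 3*1 + 1 = 4, q_1 = 3*1 + 0 = 3.
  i=2: a_2=3, p_2 = 3*4 + 1 = 13, q_2 = 3*3 + 1 = 10.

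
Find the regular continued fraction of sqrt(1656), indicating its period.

[40; (1, 2, 3, 1, 2, 1, 3, 2, 1, 80)]

Write x_i = (sqrt(1656) + m_i)/d_i with (m_0, d_0) = (0, 1). a_0 = floor(sqrt(1656)) = 40, since 40^2 = 1600 <= 1656 < 1681 = 41^2.
Iterate m_{i+1} = d_i*a_i - m_i, d_{i+1} = (1656 - m_{i+1}^2)/d_i, a_{i+1} = floor((a_0 + m_{i+1})/d_{i+1}):
  m_1 = 1*40 - 0 = 40, d_1 = (1656 - 40^2)/1 = 56/1 = 56, a_1 = floor((40 + 40)/56) = 1.
  m_2 = 56*1 - 40 = 16, d_2 = (1656 - 16^2)/56 = 1400/56 = 25, a_2 = floor((40 + 16)/25) = 2.
  m_3 = 25*2 - 16 = 34, d_3 = (1656 - 34^2)/25 = 500/25 = 20, a_3 = floor((40 + 34)/20) = 3.
  m_4 = 20*3 - 34 = 26, d_4 = (1656 - 26^2)/20 = 980/20 = 49, a_4 = floor((40 + 26)/49) = 1.
  m_5 = 49*1 - 26 = 23, d_5 = (1656 - 23^2)/49 = 1127/49 = 23, a_5 = floor((40 + 23)/23) = 2.
  m_6 = 23*2 - 23 = 23, d_6 = (1656 - 23^2)/23 = 1127/23 = 49, a_6 = floor((40 + 23)/49) = 1.
  m_7 = 49*1 - 23 = 26, d_7 = (1656 - 26^2)/49 = 980/49 = 20, a_7 = floor((40 + 26)/20) = 3.
  m_8 = 20*3 - 26 = 34, d_8 = (1656 - 34^2)/20 = 500/20 = 25, a_8 = floor((40 + 34)/25) = 2.
  m_9 = 25*2 - 34 = 16, d_9 = (1656 - 16^2)/25 = 1400/25 = 56, a_9 = floor((40 + 16)/56) = 1.
  m_10 = 56*1 - 16 = 40, d_10 = (1656 - 40^2)/56 = 56/56 = 1, a_10 = floor((40 + 40)/1) = 80.
  m_11 = 1*80 - 40 = 40, d_11 = (1656 - 40^2)/1 = 56/1 = 56: (m_11, d_11) = (m_1, d_1) = (40, 56), so from here the quotients repeat a_1, ..., a_10; the period length is 10.
Hence the expansion of sqrt(1656) is a_0 = 40 followed by the repeating block 1, 2, 3, 1, 2, 1, 3, 2, 1, 80 (period 10).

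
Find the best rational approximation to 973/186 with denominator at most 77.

Expand x = 973/186 as a continued fraction with the Euclidean algorithm:
  973 = 5*186 + 43, so a_0 = 5.
  186 = 4*43 + 14, so a_1 = 4.
  43 = 3*14 + 1, so a_2 = 3.
  14 = 14*1 + 0, so a_3 = 14.
so x = [5; 4, 3, 14].
Convergents (p_i = a_i*p_{i-1} + p_{i-2}, q_i = a_i*q_{i-1} + q_{i-2} with p_{-2}=0, p_{-1}=1, q_{-2}=1, q_{-1}=0), until the denominator exceeds 77:
  i=0: a_0=5, p_0 = 5*1 + 0 = 5, q_0 = 5*0 + 1 = 1.
  i=1: a_1=4, p_1 = 4*5 + 1 = 21, q_1 = 4*1 + 0 = 4.
  i=2: a_2=3, p_2 = 3*21 + 5 = 68, q_2 = 3*4 + 1 = 13.
  i=3: a_3=14, p_3 = 14*68 + 21 = 973, q_3 = 14*13 + 4 = 186.
q_3 = 186 > 77, so the last convergent with denominator <= 77 is p_2/q_2 = 68/13.
The closest fraction with denominator <= 77 is either p_2/q_2 or the intermediate fraction (k*p_2 + p_1)/(k*q_2 + q_1) with the largest k >= 1 whose denominator stays <= 77; these approach x as k grows, and every other convergent or intermediate fraction in range is farther away.
Largest k: floor((77 - q_1)/q_2) = floor((77 - 4)/13) = 5.
That gives (5*68 + 21)/(5*13 + 4) = 361/69.
Compare the errors: |x - 68/13| = |973*13 - 68*186|/(186*13) = 1/2418, and |x - 361/69| = |973*69 - 361*186|/(186*69) = 9/12834.
Cross-multiplying, 1*12834 = 12834 < 21762 = 9*2418, so 1/2418 is smaller: the convergent 68/13 is closer to x than 361/69.

68/13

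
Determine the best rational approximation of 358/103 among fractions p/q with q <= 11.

38/11

Expand x = 358/103 as a continued fraction with the Euclidean algorithm:
  358 = 3*103 + 49, so a_0 = 3.
  103 = 2*49 + 5, so a_1 = 2.
  49 = 9*5 + 4, so a_2 = 9.
  5 = 1*4 + 1, so a_3 = 1.
  4 = 4*1 + 0, so a_4 = 4.
so x = [3; 2, 9, 1, 4].
Convergents (p_i = a_i*p_{i-1} + p_{i-2}, q_i = a_i*q_{i-1} + q_{i-2} with p_{-2}=0, p_{-1}=1, q_{-2}=1, q_{-1}=0), until the denominator exceeds 11:
  i=0: a_0=3, p_0 = 3*1 + 0 = 3, q_0 = 3*0 + 1 = 1.
  i=1: a_1=2, p_1 = 2*3 + 1 = 7, q_1 = 2*1 + 0 = 2.
  i=2: a_2=9, p_2 = 9*7 + 3 = 66, q_2 = 9*2 + 1 = 19.
q_2 = 19 > 11, so the last convergent with denominator <= 11 is p_1/q_1 = 7/2.
The closest fraction with denominator <= 11 is either p_1/q_1 or the intermediate fraction (k*p_1 + p_0)/(k*q_1 + q_0) with the largest k >= 1 whose denominator stays <= 11; these approach x as k grows, and every other convergent or intermediate fraction in range is farther away.
Largest k: floor((11 - q_0)/q_1) = floor((11 - 1)/2) = 5.
That gives (5*7 + 3)/(5*2 + 1) = 38/11.
Compare the errors: |x - 7/2| = |358*2 - 7*103|/(103*2) = 5/206, and |x - 38/11| = |358*11 - 38*103|/(103*11) = 24/1133.
Cross-multiplying, 24*206 = 4944 < 5665 = 5*1133, so 24/1133 is smaller: the intermediate fraction 38/11 is closer to x than 7/2.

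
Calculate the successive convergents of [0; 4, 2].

0/1, 1/4, 2/9

Using the convergent recurrence p_i = a_i*p_{i-1} + p_{i-2}, q_i = a_i*q_{i-1} + q_{i-2} with p_{-2}=0, p_{-1}=1, q_{-2}=1, q_{-1}=0:
  i=0: a_0=0, p_0 = 0*1 + 0 = 0, q_0 = 0*0 + 1 = 1.
  i=1: a_1=4, p_1 = 4*0 + 1 = 1, q_1 = 4*1 + 0 = 4.
  i=2: a_2=2, p_2 = 2*1 + 0 = 2, q_2 = 2*4 + 1 = 9.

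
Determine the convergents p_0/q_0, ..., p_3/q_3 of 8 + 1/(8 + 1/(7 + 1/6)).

8/1, 65/8, 463/57, 2843/350

Using the convergent recurrence p_i = a_i*p_{i-1} + p_{i-2}, q_i = a_i*q_{i-1} + q_{i-2} with p_{-2}=0, p_{-1}=1, q_{-2}=1, q_{-1}=0:
  i=0: a_0=8, p_0 = 8*1 + 0 = 8, q_0 = 8*0 + 1 = 1.
  i=1: a_1=8, p_1 = 8*8 + 1 = 65, q_1 = 8*1 + 0 = 8.
  i=2: a_2=7, p_2 = 7*65 + 8 = 463, q_2 = 7*8 + 1 = 57.
  i=3: a_3=6, p_3 = 6*463 + 65 = 2843, q_3 = 6*57 + 8 = 350.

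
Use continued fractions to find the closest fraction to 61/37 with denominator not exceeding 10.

Expand x = 61/37 as a continued fraction with the Euclidean algorithm:
  61 = 1*37 + 24, so a_0 = 1.
  37 = 1*24 + 13, so a_1 = 1.
  24 = 1*13 + 11, so a_2 = 1.
  13 = 1*11 + 2, so a_3 = 1.
  11 = 5*2 + 1, so a_4 = 5.
  2 = 2*1 + 0, so a_5 = 2.
so x = [1; 1, 1, 1, 5, 2].
Convergents (p_i = a_i*p_{i-1} + p_{i-2}, q_i = a_i*q_{i-1} + q_{i-2} with p_{-2}=0, p_{-1}=1, q_{-2}=1, q_{-1}=0), until the denominator exceeds 10:
  i=0: a_0=1, p_0 = 1*1 + 0 = 1, q_0 = 1*0 + 1 = 1.
  i=1: a_1=1, p_1 = 1*1 + 1 = 2, q_1 = 1*1 + 0 = 1.
  i=2: a_2=1, p_2 = 1*2 + 1 = 3, q_2 = 1*1 + 1 = 2.
  i=3: a_3=1, p_3 = 1*3 + 2 = 5, q_3 = 1*2 + 1 = 3.
  i=4: a_4=5, p_4 = 5*5 + 3 = 28, q_4 = 5*3 + 2 = 17.
q_4 = 17 > 10, so the last convergent with denominator <= 10 is p_3/q_3 = 5/3.
The closest fraction with denominator <= 10 is either p_3/q_3 or the intermediate fraction (k*p_3 + p_2)/(k*q_3 + q_2) with the largest k >= 1 whose denominator stays <= 10; these approach x as k grows, and every other convergent or intermediate fraction in range is farther away.
Largest k: floor((10 - q_2)/q_3) = floor((10 - 2)/3) = 2.
That gives (2*5 + 3)/(2*3 + 2) = 13/8.
Compare the errors: |x - 5/3| = |61*3 - 5*37|/(37*3) = 2/111, and |x - 13/8| = |61*8 - 13*37|/(37*8) = 7/296.
Cross-multiplying, 2*296 = 592 < 777 = 7*111, so 2/111 is smaller: the convergent 5/3 is closer to x than 13/8.

5/3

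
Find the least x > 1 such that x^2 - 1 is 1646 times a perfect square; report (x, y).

First expand sqrt(1646) as a continued fraction. With x_i = (sqrt(1646) + m_i)/d_i and (m_0, d_0) = (0, 1): a_0 = floor(sqrt(1646)) = 40, since 40^2 = 1600 <= 1646 < 1681 = 41^2.
Iterate m_{i+1} = d_i*a_i - m_i, d_{i+1} = (1646 - m_{i+1}^2)/d_i, a_{i+1} = floor((a_0 + m_{i+1})/d_{i+1}):
  m_1 = 1*40 - 0 = 40, d_1 = (1646 - 40^2)/1 = 46/1 = 46, a_1 = floor((40 + 40)/46) = 1.
  m_2 = 46*1 - 40 = 6, d_2 = (1646 - 6^2)/46 = 1610/46 = 35, a_2 = floor((40 + 6)/35) = 1.
  m_3 = 35*1 - 6 = 29, d_3 = (1646 - 29^2)/35 = 805/35 = 23, a_3 = floor((40 + 29)/23) = 3.
  m_4 = 23*3 - 29 = 40, d_4 = (1646 - 40^2)/23 = 46/23 = 2, a_4 = floor((40 + 40)/2) = 40.
  m_5 = 2*40 - 40 = 40, d_5 = (1646 - 40^2)/2 = 46/2 = 23, a_5 = floor((40 + 40)/23) = 3.
  m_6 = 23*3 - 40 = 29, d_6 = (1646 - 29^2)/23 = 805/23 = 35, a_6 = floor((40 + 29)/35) = 1.
  m_7 = 35*1 - 29 = 6, d_7 = (1646 - 6^2)/35 = 1610/35 = 46, a_7 = floor((40 + 6)/46) = 1.
  m_8 = 46*1 - 6 = 40, d_8 = (1646 - 40^2)/46 = 46/46 = 1, a_8 = floor((40 + 40)/1) = 80.
  m_9 = 1*80 - 40 = 40, d_9 = (1646 - 40^2)/1 = 46/1 = 46: (m_9, d_9) = (m_1, d_1) = (40, 46), so from here the quotients repeat a_1, ..., a_8; the period length is 8.
So sqrt(1646) = [40; (1, 1, 3, 40, 3, 1, 1, 80)] with period length k = 8.
k is even, so the fundamental solution of x^2 - 1646y^2 = 1 is (p_{k-1}, q_{k-1}) = (p_7, q_7); compute convergents through index 7.
Convergents (p_i = a_i*p_{i-1} + p_{i-2}, q_i = a_i*q_{i-1} + q_{i-2} with p_{-2}=0, p_{-1}=1, q_{-2}=1, q_{-1}=0):
  i=0: a_0=40, p_0 = 40*1 + 0 = 40, q_0 = 40*0 + 1 = 1.
  i=1: a_1=1, p_1 = 1*40 + 1 = 41, q_1 = 1*1 + 0 = 1.
  i=2: a_2=1, p_2 = 1*41 + 40 = 81, q_2 = 1*1 + 1 = 2.
  i=3: a_3=3, p_3 = 3*81 + 41 = 284, q_3 = 3*2 + 1 = 7.
  i=4: a_4=40, p_4 = 40*284 + 81 = 11441, q_4 = 40*7 + 2 = 282.
  i=5: a_5=3, p_5 = 3*11441 + 284 = 34607, q_5 = 3*282 + 7 = 853.
  i=6: a_6=1, p_6 = 1*34607 + 11441 = 46048, q_6 = 1*853 + 282 = 1135.
  i=7: a_7=1, p_7 = 1*46048 + 34607 = 80655, q_7 = 1*1135 + 853 = 1988.
Check: 80655^2 - 1646*1988^2 = 6505229025 - 6505229024 = 1, so (x, y) = (80655, 1988) solves the equation, and by the theorem it is the least positive solution.

(x, y) = (80655, 1988)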